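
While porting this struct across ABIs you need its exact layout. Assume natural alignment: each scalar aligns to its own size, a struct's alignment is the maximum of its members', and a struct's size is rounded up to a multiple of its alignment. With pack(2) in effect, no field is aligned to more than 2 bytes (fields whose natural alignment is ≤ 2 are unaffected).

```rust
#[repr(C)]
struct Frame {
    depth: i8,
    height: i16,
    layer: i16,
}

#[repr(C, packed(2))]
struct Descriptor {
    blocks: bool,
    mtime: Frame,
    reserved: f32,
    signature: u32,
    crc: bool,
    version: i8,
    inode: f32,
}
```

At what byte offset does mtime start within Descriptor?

Frame: 0..1  depth  (1B, 1-aligned); 1..2  -- padding (1B); 2..4  height  (2B, 2-aligned); 4..6  layer  (2B, 2-aligned); sizeof = 6, alignof = 2
0..1  blocks  (1B, 1-aligned)
1..2  -- padding (1B)
2..8  mtime  (6B, 2-aligned)

2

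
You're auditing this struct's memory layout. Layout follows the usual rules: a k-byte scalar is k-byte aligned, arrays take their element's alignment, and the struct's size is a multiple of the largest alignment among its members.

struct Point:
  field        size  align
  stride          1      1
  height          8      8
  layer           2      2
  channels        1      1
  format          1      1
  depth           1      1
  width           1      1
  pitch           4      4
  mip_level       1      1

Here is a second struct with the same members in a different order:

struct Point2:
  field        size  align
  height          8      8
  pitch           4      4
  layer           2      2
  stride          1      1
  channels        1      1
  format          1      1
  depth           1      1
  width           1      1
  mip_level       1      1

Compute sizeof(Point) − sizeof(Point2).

8

@0: stride [1B, align 1] → 1
+7 pad (align 8)
@8: height [8B, align 8] → 16
@16: layer [2B, align 2] → 18
@18: channels [1B, align 1] → 19
@19: format [1B, align 1] → 20
@20: depth [1B, align 1] → 21
@21: width [1B, align 1] → 22
+2 pad (align 4)
@24: pitch [4B, align 4] → 28
@28: mip_level [1B, align 1] → 29
+3 tail pad (align 8)
size 32, align 8
— Point2 —
@0: height [8B, align 8] → 8
@8: pitch [4B, align 4] → 12
@12: layer [2B, align 2] → 14
@14: stride [1B, align 1] → 15
@15: channels [1B, align 1] → 16
@16: format [1B, align 1] → 17
@17: depth [1B, align 1] → 18
@18: width [1B, align 1] → 19
@19: mip_level [1B, align 1] → 20
+4 tail pad (align 8)
size 24, align 8
32 − 24 = 8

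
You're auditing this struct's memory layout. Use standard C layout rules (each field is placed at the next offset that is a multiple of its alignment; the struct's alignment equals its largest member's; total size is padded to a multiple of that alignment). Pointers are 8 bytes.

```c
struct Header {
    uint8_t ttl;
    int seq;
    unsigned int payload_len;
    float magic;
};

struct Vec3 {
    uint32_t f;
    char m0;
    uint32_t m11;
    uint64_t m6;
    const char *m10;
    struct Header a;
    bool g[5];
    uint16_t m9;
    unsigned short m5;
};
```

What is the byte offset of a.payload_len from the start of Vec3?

40

Header: ttl at 0 (size 1, align 1) → ends 1; pad 3 to align 4 for seq; seq at 4 (size 4, align 4) → ends 8; payload_len at 8 (size 4, align 4) → ends 12; magic at 12 (size 4, align 4) → ends 16; total 16 bytes, alignment 4
f at 0 (size 4, align 4) → ends 4
m0 at 4 (size 1, align 1) → ends 5
pad 3 to align 4 for m11
m11 at 8 (size 4, align 4) → ends 12
pad 4 to align 8 for m6
m6 at 16 (size 8, align 8) → ends 24
m10 at 24 (size 8, align 8) → ends 32
a at 32 (size 16, align 4) → ends 48
within Header: payload_len at 8
32 + 8 = 40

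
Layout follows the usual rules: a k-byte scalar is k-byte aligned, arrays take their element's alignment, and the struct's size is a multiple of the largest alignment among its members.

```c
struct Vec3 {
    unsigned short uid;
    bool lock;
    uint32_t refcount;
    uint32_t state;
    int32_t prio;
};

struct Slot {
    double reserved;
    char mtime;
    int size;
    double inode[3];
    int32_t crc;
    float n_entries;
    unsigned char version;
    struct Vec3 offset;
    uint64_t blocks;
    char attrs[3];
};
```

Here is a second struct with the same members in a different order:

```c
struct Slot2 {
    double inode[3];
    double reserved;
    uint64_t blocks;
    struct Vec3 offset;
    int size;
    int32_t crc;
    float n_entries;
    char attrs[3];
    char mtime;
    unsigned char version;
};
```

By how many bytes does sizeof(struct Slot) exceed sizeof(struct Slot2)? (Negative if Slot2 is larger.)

Vec3: 0..2  uid  (2B, 2-aligned); 2..3  lock  (1B, 1-aligned); 3..4  -- padding (1B); 4..8  refcount  (4B, 4-aligned); 8..12  state  (4B, 4-aligned); 12..16  prio  (4B, 4-aligned); sizeof = 16, alignof = 4
0..8  reserved  (8B, 8-aligned)
8..9  mtime  (1B, 1-aligned)
9..12  -- padding (3B)
12..16  size  (4B, 4-aligned)
16..40  inode  (24B, 8-aligned)
40..44  crc  (4B, 4-aligned)
44..48  n_entries  (4B, 4-aligned)
48..49  version  (1B, 1-aligned)
49..52  -- padding (3B)
52..68  offset  (16B, 4-aligned)
68..72  -- padding (4B)
72..80  blocks  (8B, 8-aligned)
80..83  attrs  (3B, 1-aligned)
83..88  -- tail padding (5B)
sizeof = 88, alignof = 8
— Slot2 —
0..24  inode  (24B, 8-aligned)
24..32  reserved  (8B, 8-aligned)
32..40  blocks  (8B, 8-aligned)
40..56  offset  (16B, 4-aligned)
56..60  size  (4B, 4-aligned)
60..64  crc  (4B, 4-aligned)
64..68  n_entries  (4B, 4-aligned)
68..71  attrs  (3B, 1-aligned)
71..72  mtime  (1B, 1-aligned)
72..73  version  (1B, 1-aligned)
73..80  -- tail padding (7B)
sizeof = 80, alignof = 8
88 − 80 = 8

8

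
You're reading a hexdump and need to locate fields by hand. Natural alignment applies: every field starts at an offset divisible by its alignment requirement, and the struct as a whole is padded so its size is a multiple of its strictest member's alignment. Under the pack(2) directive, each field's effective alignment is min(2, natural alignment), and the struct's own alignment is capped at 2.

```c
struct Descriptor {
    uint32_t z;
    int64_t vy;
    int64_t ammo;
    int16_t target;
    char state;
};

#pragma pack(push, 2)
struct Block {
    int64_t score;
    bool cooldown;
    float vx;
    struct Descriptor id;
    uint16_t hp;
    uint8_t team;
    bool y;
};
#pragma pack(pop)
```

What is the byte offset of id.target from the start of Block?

38

Descriptor: @0: z [4B, align 4] → 4; +4 pad (align 8); @8: vy [8B, align 8] → 16; @16: ammo [8B, align 8] → 24; @24: target [2B, align 2] → 26; @26: state [1B, align 1] → 27; +5 tail pad (align 8); size 32, align 8
@0: score [8B, align 2] → 8
@8: cooldown [1B, align 1] → 9
+1 pad (align 2)
@10: vx [4B, align 2] → 14
@14: id [32B, align 2] → 46
within Descriptor: target at 24
14 + 24 = 38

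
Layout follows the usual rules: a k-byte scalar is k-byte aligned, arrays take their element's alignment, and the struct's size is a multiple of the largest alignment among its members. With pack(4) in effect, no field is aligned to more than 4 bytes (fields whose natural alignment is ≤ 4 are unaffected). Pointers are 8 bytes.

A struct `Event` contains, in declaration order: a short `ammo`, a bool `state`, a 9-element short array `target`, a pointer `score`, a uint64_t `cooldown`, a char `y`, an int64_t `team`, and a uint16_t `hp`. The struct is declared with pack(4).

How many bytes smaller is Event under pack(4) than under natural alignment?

natural layout:
  @0: ammo [2B, align 2] → 2
  @2: state [1B, align 1] → 3
  +1 pad (align 2)
  @4: target [18B, align 2] → 22
  +2 pad (align 8)
  @24: score [8B, align 8] → 32
  @32: cooldown [8B, align 8] → 40
  @40: y [1B, align 1] → 41
  +7 pad (align 8)
  @48: team [8B, align 8] → 56
  @56: hp [2B, align 2] → 58
  +6 tail pad (align 8)
  size 64, align 8
packed(4) layout:
  @0: ammo [2B, align 2] → 2
  @2: state [1B, align 1] → 3
  +1 pad (align 2)
  @4: target [18B, align 2] → 22
  +2 pad (align 4)
  @24: score [8B, align 4] → 32
  @32: cooldown [8B, align 4] → 40
  @40: y [1B, align 1] → 41
  +3 pad (align 4)
  @44: team [8B, align 4] → 52
  @52: hp [2B, align 2] → 54
  +2 tail pad (align 4)
  size 56, align 4
64 − 56 = 8

8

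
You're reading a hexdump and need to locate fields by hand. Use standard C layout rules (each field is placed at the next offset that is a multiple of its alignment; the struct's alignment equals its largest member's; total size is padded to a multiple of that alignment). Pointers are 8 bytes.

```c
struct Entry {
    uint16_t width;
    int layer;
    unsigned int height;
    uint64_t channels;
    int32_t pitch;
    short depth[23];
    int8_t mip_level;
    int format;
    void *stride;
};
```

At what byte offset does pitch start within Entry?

24

width at 0 (size 2, align 2) → ends 2
pad 2 to align 4 for layer
layer at 4 (size 4, align 4) → ends 8
height at 8 (size 4, align 4) → ends 12
pad 4 to align 8 for channels
channels at 16 (size 8, align 8) → ends 24
pitch at 24 (size 4, align 4) → ends 28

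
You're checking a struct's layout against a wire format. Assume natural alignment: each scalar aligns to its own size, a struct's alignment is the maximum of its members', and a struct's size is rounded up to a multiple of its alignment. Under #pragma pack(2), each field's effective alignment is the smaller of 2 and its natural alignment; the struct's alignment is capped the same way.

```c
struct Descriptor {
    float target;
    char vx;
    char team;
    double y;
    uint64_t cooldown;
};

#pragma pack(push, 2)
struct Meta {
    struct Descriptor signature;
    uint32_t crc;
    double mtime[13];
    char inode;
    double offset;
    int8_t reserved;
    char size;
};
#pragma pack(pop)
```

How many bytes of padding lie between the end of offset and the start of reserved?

Descriptor: 0..4  target  (4B, 4-aligned); 4..5  vx  (1B, 1-aligned); 5..6  team  (1B, 1-aligned); 6..8  -- padding (2B); 8..16  y  (8B, 8-aligned); 16..24  cooldown  (8B, 8-aligned); sizeof = 24, alignof = 8
0..24  signature  (24B, 2-aligned)
24..28  crc  (4B, 2-aligned)
28..132  mtime  (104B, 2-aligned)
132..133  inode  (1B, 1-aligned)
133..134  -- padding (1B)
134..142  offset  (8B, 2-aligned)
142..143  reserved  (1B, 1-aligned)

0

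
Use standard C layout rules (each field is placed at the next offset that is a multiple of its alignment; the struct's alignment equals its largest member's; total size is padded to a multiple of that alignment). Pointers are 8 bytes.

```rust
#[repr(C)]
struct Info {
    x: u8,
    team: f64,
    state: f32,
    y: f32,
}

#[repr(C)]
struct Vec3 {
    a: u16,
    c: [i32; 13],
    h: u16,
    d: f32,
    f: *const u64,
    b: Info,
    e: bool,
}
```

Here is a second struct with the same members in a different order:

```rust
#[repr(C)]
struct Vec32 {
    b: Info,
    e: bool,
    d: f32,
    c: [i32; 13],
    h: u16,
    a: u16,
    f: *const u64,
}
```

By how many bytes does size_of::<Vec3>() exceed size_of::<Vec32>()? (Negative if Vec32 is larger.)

8

Info: x at 0 (size 1, align 1) → ends 1; pad 7 to align 8 for team; team at 8 (size 8, align 8) → ends 16; state at 16 (size 4, align 4) → ends 20; y at 20 (size 4, align 4) → ends 24; total 24 bytes, alignment 8
a at 0 (size 2, align 2) → ends 2
pad 2 to align 4 for c
c at 4 (size 52, align 4) → ends 56
h at 56 (size 2, align 2) → ends 58
pad 2 to align 4 for d
d at 60 (size 4, align 4) → ends 64
f at 64 (size 8, align 8) → ends 72
b at 72 (size 24, align 8) → ends 96
e at 96 (size 1, align 1) → ends 97
tail pad 7 to reach multiple of 8
total 104 bytes, alignment 8
— Vec32 —
b at 0 (size 24, align 8) → ends 24
e at 24 (size 1, align 1) → ends 25
pad 3 to align 4 for d
d at 28 (size 4, align 4) → ends 32
c at 32 (size 52, align 4) → ends 84
h at 84 (size 2, align 2) → ends 86
a at 86 (size 2, align 2) → ends 88
f at 88 (size 8, align 8) → ends 96
total 96 bytes, alignment 8
104 − 96 = 8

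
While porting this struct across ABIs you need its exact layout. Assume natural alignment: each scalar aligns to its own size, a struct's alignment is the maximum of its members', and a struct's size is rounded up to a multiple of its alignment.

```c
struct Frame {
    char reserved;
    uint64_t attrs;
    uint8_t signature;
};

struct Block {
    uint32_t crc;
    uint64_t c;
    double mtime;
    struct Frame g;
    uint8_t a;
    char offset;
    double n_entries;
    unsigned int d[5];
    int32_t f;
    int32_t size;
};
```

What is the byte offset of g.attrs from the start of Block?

32

Frame: 0..1  reserved  (1B, 1-aligned); 1..8  -- padding (7B); 8..16  attrs  (8B, 8-aligned); 16..17  signature  (1B, 1-aligned); 17..24  -- tail padding (7B); sizeof = 24, alignof = 8
0..4  crc  (4B, 4-aligned)
4..8  -- padding (4B)
8..16  c  (8B, 8-aligned)
16..24  mtime  (8B, 8-aligned)
24..48  g  (24B, 8-aligned)
within Frame: attrs at 8
24 + 8 = 32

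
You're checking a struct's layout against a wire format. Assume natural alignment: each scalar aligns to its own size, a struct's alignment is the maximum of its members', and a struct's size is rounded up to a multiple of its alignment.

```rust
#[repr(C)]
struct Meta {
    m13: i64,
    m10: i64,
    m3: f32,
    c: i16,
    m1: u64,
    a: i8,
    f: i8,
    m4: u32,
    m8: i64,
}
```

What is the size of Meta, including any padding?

@0: m13 [8B, align 8] → 8
@8: m10 [8B, align 8] → 16
@16: m3 [4B, align 4] → 20
@20: c [2B, align 2] → 22
+2 pad (align 8)
@24: m1 [8B, align 8] → 32
@32: a [1B, align 1] → 33
@33: f [1B, align 1] → 34
+2 pad (align 4)
@36: m4 [4B, align 4] → 40
@40: m8 [8B, align 8] → 48
size 48, align 8

48 bytes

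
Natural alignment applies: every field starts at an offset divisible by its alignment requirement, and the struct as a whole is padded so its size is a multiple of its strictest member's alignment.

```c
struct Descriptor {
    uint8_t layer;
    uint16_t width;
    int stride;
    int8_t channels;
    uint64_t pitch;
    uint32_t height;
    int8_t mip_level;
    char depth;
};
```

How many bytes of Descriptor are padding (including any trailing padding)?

@0: layer [1B, align 1] → 1
+1 pad (align 2)
@2: width [2B, align 2] → 4
@4: stride [4B, align 4] → 8
@8: channels [1B, align 1] → 9
+7 pad (align 8)
@16: pitch [8B, align 8] → 24
@24: height [4B, align 4] → 28
@28: mip_level [1B, align 1] → 29
@29: depth [1B, align 1] → 30
+2 tail pad (align 8)
size 32, align 8
data bytes 22, size 32 → padding 10

10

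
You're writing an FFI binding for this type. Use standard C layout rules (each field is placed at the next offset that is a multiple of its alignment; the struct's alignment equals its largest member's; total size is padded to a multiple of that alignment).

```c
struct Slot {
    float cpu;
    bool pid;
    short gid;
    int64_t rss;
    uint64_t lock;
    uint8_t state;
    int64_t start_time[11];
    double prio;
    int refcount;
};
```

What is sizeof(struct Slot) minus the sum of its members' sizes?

0..4  cpu  (4B, 4-aligned)
4..5  pid  (1B, 1-aligned)
5..6  -- padding (1B)
6..8  gid  (2B, 2-aligned)
8..16  rss  (8B, 8-aligned)
16..24  lock  (8B, 8-aligned)
24..25  state  (1B, 1-aligned)
25..32  -- padding (7B)
32..120  start_time  (88B, 8-aligned)
120..128  prio  (8B, 8-aligned)
128..132  refcount  (4B, 4-aligned)
132..136  -- tail padding (4B)
sizeof = 136, alignof = 8
data bytes 124, size 136 → padding 12

12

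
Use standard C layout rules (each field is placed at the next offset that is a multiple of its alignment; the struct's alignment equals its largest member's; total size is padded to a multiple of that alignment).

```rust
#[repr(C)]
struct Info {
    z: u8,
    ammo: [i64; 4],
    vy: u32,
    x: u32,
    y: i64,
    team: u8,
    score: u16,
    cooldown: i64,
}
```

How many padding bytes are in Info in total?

@0: z [1B, align 1] → 1
+7 pad (align 8)
@8: ammo [32B, align 8] → 40
@40: vy [4B, align 4] → 44
@44: x [4B, align 4] → 48
@48: y [8B, align 8] → 56
@56: team [1B, align 1] → 57
+1 pad (align 2)
@58: score [2B, align 2] → 60
+4 pad (align 8)
@64: cooldown [8B, align 8] → 72
size 72, align 8
data bytes 60, size 72 → padding 12

12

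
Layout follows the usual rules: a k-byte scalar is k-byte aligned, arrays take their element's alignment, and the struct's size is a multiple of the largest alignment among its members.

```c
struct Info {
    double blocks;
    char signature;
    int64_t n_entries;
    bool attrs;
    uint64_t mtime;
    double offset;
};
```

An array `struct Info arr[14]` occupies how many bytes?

672

blocks at 0 (size 8, align 8) → ends 8
signature at 8 (size 1, align 1) → ends 9
pad 7 to align 8 for n_entries
n_entries at 16 (size 8, align 8) → ends 24
attrs at 24 (size 1, align 1) → ends 25
pad 7 to align 8 for mtime
mtime at 32 (size 8, align 8) → ends 40
offset at 40 (size 8, align 8) → ends 48
total 48 bytes, alignment 8
array of 14: 14 × 48 = 672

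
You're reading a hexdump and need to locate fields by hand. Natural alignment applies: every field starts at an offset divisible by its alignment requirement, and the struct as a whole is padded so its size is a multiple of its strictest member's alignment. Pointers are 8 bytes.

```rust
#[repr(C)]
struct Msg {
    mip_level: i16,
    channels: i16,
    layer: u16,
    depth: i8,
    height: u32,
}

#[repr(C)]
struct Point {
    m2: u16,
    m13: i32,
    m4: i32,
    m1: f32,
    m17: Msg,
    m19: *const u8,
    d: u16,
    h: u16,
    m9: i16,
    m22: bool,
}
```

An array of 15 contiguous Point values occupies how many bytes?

Msg: mip_level at 0 (size 2, align 2) → ends 2; channels at 2 (size 2, align 2) → ends 4; layer at 4 (size 2, align 2) → ends 6; depth at 6 (size 1, align 1) → ends 7; pad 1 to align 4 for height; height at 8 (size 4, align 4) → ends 12; total 12 bytes, alignment 4
m2 at 0 (size 2, align 2) → ends 2
pad 2 to align 4 for m13
m13 at 4 (size 4, align 4) → ends 8
m4 at 8 (size 4, align 4) → ends 12
m1 at 12 (size 4, align 4) → ends 16
m17 at 16 (size 12, align 4) → ends 28
pad 4 to align 8 for m19
m19 at 32 (size 8, align 8) → ends 40
d at 40 (size 2, align 2) → ends 42
h at 42 (size 2, align 2) → ends 44
m9 at 44 (size 2, align 2) → ends 46
m22 at 46 (size 1, align 1) → ends 47
tail pad 1 to reach multiple of 8
total 48 bytes, alignment 8
array of 15: 15 × 48 = 720

720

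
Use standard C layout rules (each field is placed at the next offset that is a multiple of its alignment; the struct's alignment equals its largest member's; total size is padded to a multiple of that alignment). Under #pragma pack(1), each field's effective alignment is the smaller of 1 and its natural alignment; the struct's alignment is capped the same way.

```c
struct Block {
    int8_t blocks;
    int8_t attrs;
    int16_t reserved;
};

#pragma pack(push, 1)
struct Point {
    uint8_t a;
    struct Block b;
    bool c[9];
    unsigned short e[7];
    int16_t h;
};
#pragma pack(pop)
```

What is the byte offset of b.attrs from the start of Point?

2

Block: @0: blocks [1B, align 1] → 1; @1: attrs [1B, align 1] → 2; @2: reserved [2B, align 2] → 4; size 4, align 2
@0: a [1B, align 1] → 1
@1: b [4B, align 1] → 5
within Block: attrs at 1
1 + 1 = 2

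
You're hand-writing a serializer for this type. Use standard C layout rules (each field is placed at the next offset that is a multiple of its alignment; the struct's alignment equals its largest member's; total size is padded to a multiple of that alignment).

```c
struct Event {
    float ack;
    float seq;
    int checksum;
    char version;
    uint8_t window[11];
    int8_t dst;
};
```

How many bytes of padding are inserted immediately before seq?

@0: ack [4B, align 4] → 4
@4: seq [4B, align 4] → 8

0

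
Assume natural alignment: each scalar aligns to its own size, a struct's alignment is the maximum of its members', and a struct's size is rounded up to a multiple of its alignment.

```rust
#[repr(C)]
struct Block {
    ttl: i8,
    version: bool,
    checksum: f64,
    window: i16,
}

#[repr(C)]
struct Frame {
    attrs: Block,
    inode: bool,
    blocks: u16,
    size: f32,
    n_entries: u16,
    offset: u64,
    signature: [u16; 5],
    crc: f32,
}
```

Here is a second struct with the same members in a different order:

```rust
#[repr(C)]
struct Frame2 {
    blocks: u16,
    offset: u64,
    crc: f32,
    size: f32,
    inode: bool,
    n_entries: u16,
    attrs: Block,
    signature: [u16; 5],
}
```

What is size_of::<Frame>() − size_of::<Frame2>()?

Block: 0..1  ttl  (1B, 1-aligned); 1..2  version  (1B, 1-aligned); 2..8  -- padding (6B); 8..16  checksum  (8B, 8-aligned); 16..18  window  (2B, 2-aligned); 18..24  -- tail padding (6B); sizeof = 24, alignof = 8
0..24  attrs  (24B, 8-aligned)
24..25  inode  (1B, 1-aligned)
25..26  -- padding (1B)
26..28  blocks  (2B, 2-aligned)
28..32  size  (4B, 4-aligned)
32..34  n_entries  (2B, 2-aligned)
34..40  -- padding (6B)
40..48  offset  (8B, 8-aligned)
48..58  signature  (10B, 2-aligned)
58..60  -- padding (2B)
60..64  crc  (4B, 4-aligned)
sizeof = 64, alignof = 8
— Frame2 —
0..2  blocks  (2B, 2-aligned)
2..8  -- padding (6B)
8..16  offset  (8B, 8-aligned)
16..20  crc  (4B, 4-aligned)
20..24  size  (4B, 4-aligned)
24..25  inode  (1B, 1-aligned)
25..26  -- padding (1B)
26..28  n_entries  (2B, 2-aligned)
28..32  -- padding (4B)
32..56  attrs  (24B, 8-aligned)
56..66  signature  (10B, 2-aligned)
66..72  -- tail padding (6B)
sizeof = 72, alignof = 8
64 − 72 = -8

-8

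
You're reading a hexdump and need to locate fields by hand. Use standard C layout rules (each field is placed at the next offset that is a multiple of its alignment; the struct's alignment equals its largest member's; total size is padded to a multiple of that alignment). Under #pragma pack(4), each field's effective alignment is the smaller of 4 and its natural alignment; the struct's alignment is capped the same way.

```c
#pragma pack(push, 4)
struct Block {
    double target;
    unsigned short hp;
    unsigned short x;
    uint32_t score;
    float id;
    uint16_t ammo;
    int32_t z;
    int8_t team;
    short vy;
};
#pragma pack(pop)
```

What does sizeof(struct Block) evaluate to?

32

target at 0 (size 8, align 4) → ends 8
hp at 8 (size 2, align 2) → ends 10
x at 10 (size 2, align 2) → ends 12
score at 12 (size 4, align 4) → ends 16
id at 16 (size 4, align 4) → ends 20
ammo at 20 (size 2, align 2) → ends 22
pad 2 to align 4 for z
z at 24 (size 4, align 4) → ends 28
team at 28 (size 1, align 1) → ends 29
pad 1 to align 2 for vy
vy at 30 (size 2, align 2) → ends 32
total 32 bytes, alignment 4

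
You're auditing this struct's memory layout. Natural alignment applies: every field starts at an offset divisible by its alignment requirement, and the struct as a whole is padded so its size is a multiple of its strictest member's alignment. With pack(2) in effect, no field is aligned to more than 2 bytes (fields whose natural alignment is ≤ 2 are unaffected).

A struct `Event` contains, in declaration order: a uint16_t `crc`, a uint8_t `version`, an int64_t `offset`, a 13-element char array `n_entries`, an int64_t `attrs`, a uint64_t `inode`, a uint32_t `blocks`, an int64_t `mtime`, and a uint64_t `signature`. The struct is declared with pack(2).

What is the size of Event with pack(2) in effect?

62

@0: crc [2B, align 2] → 2
@2: version [1B, align 1] → 3
+1 pad (align 2)
@4: offset [8B, align 2] → 12
@12: n_entries [13B, align 1] → 25
+1 pad (align 2)
@26: attrs [8B, align 2] → 34
@34: inode [8B, align 2] → 42
@42: blocks [4B, align 2] → 46
@46: mtime [8B, align 2] → 54
@54: signature [8B, align 2] → 62
size 62, align 2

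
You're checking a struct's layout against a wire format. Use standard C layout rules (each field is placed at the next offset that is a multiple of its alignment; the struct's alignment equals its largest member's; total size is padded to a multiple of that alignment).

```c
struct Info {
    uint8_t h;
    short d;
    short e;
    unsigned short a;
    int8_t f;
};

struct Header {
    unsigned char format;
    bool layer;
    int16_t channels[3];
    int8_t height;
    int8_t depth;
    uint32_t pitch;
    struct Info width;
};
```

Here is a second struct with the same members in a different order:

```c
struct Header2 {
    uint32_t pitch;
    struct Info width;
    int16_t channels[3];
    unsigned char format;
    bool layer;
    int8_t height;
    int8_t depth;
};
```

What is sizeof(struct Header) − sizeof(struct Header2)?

4

Info: 0..1  h  (1B, 1-aligned); 1..2  -- padding (1B); 2..4  d  (2B, 2-aligned); 4..6  e  (2B, 2-aligned); 6..8  a  (2B, 2-aligned); 8..9  f  (1B, 1-aligned); 9..10  -- tail padding (1B); sizeof = 10, alignof = 2
0..1  format  (1B, 1-aligned)
1..2  layer  (1B, 1-aligned)
2..8  channels  (6B, 2-aligned)
8..9  height  (1B, 1-aligned)
9..10  depth  (1B, 1-aligned)
10..12  -- padding (2B)
12..16  pitch  (4B, 4-aligned)
16..26  width  (10B, 2-aligned)
26..28  -- tail padding (2B)
sizeof = 28, alignof = 4
— Header2 —
0..4  pitch  (4B, 4-aligned)
4..14  width  (10B, 2-aligned)
14..20  channels  (6B, 2-aligned)
20..21  format  (1B, 1-aligned)
21..22  layer  (1B, 1-aligned)
22..23  height  (1B, 1-aligned)
23..24  depth  (1B, 1-aligned)
sizeof = 24, alignof = 4
28 − 24 = 4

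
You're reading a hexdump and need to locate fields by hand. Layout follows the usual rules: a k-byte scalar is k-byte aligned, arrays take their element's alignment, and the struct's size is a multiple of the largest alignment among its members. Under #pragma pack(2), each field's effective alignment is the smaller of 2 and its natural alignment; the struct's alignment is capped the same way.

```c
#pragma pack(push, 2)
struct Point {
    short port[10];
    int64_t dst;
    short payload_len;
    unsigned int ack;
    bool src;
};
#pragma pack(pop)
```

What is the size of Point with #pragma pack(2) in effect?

@0: port [20B, align 2] → 20
@20: dst [8B, align 2] → 28
@28: payload_len [2B, align 2] → 30
@30: ack [4B, align 2] → 34
@34: src [1B, align 1] → 35
+1 tail pad (align 2)
size 36, align 2

36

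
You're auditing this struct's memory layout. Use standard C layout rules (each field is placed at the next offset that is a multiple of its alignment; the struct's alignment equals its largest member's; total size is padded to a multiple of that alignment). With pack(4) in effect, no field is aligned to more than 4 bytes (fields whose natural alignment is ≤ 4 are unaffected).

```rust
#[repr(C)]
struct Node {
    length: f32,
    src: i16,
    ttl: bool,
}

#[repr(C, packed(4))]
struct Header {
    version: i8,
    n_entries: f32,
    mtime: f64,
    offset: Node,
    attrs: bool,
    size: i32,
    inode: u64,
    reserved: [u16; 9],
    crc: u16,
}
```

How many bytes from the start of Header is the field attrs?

24

Node: @0: length [4B, align 4] → 4; @4: src [2B, align 2] → 6; @6: ttl [1B, align 1] → 7; +1 tail pad (align 4); size 8, align 4
@0: version [1B, align 1] → 1
+3 pad (align 4)
@4: n_entries [4B, align 4] → 8
@8: mtime [8B, align 4] → 16
@16: offset [8B, align 4] → 24
@24: attrs [1B, align 1] → 25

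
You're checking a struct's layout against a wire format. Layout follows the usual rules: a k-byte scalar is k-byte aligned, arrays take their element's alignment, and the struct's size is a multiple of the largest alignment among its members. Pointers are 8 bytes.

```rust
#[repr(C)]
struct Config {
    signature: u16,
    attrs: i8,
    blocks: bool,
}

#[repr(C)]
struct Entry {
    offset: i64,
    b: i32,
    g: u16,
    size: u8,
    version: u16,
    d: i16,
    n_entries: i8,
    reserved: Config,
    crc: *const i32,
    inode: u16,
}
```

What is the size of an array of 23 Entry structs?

Config: @0: signature [2B, align 2] → 2; @2: attrs [1B, align 1] → 3; @3: blocks [1B, align 1] → 4; size 4, align 2
@0: offset [8B, align 8] → 8
@8: b [4B, align 4] → 12
@12: g [2B, align 2] → 14
@14: size [1B, align 1] → 15
+1 pad (align 2)
@16: version [2B, align 2] → 18
@18: d [2B, align 2] → 20
@20: n_entries [1B, align 1] → 21
+1 pad (align 2)
@22: reserved [4B, align 2] → 26
+6 pad (align 8)
@32: crc [8B, align 8] → 40
@40: inode [2B, align 2] → 42
+6 tail pad (align 8)
size 48, align 8
array of 23: 23 × 48 = 1104

1104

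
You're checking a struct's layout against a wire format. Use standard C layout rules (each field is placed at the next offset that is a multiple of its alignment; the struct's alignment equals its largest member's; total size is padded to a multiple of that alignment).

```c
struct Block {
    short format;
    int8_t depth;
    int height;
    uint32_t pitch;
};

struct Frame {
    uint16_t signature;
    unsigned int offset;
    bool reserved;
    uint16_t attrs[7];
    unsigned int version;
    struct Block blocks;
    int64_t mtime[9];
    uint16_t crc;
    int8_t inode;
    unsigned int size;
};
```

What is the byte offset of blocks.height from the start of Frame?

Block: @0: format [2B, align 2] → 2; @2: depth [1B, align 1] → 3; +1 pad (align 4); @4: height [4B, align 4] → 8; @8: pitch [4B, align 4] → 12; size 12, align 4
@0: signature [2B, align 2] → 2
+2 pad (align 4)
@4: offset [4B, align 4] → 8
@8: reserved [1B, align 1] → 9
+1 pad (align 2)
@10: attrs [14B, align 2] → 24
@24: version [4B, align 4] → 28
@28: blocks [12B, align 4] → 40
within Block: height at 4
28 + 4 = 32

32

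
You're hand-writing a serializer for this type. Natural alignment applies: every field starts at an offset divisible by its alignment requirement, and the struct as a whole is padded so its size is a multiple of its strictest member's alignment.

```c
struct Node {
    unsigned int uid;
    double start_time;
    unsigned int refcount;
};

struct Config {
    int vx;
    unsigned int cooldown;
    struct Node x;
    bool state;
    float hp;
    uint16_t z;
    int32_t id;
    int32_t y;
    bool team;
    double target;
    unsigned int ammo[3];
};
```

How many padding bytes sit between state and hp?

3

Node: uid at 0 (size 4, align 4) → ends 4; pad 4 to align 8 for start_time; start_time at 8 (size 8, align 8) → ends 16; refcount at 16 (size 4, align 4) → ends 20; tail pad 4 to reach multiple of 8; total 24 bytes, alignment 8
vx at 0 (size 4, align 4) → ends 4
cooldown at 4 (size 4, align 4) → ends 8
x at 8 (size 24, align 8) → ends 32
state at 32 (size 1, align 1) → ends 33
pad 3 to align 4 for hp
hp at 36 (size 4, align 4) → ends 40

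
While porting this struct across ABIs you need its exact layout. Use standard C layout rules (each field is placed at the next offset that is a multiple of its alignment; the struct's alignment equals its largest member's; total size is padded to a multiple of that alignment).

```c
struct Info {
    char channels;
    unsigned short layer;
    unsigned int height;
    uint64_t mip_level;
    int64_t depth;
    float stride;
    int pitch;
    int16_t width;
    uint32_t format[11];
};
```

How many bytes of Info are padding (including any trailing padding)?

3

@0: channels [1B, align 1] → 1
+1 pad (align 2)
@2: layer [2B, align 2] → 4
@4: height [4B, align 4] → 8
@8: mip_level [8B, align 8] → 16
@16: depth [8B, align 8] → 24
@24: stride [4B, align 4] → 28
@28: pitch [4B, align 4] → 32
@32: width [2B, align 2] → 34
+2 pad (align 4)
@36: format [44B, align 4] → 80
size 80, align 8
data bytes 77, size 80 → padding 3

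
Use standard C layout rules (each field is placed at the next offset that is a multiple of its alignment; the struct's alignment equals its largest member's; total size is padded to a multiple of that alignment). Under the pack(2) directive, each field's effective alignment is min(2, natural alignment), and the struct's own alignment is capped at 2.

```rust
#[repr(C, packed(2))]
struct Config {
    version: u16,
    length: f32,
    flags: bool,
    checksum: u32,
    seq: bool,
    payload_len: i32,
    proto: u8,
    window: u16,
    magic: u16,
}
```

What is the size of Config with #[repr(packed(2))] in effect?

24

0..2  version  (2B, 2-aligned)
2..6  length  (4B, 2-aligned)
6..7  flags  (1B, 1-aligned)
7..8  -- padding (1B)
8..12  checksum  (4B, 2-aligned)
12..13  seq  (1B, 1-aligned)
13..14  -- padding (1B)
14..18  payload_len  (4B, 2-aligned)
18..19  proto  (1B, 1-aligned)
19..20  -- padding (1B)
20..22  window  (2B, 2-aligned)
22..24  magic  (2B, 2-aligned)
sizeof = 24, alignof = 2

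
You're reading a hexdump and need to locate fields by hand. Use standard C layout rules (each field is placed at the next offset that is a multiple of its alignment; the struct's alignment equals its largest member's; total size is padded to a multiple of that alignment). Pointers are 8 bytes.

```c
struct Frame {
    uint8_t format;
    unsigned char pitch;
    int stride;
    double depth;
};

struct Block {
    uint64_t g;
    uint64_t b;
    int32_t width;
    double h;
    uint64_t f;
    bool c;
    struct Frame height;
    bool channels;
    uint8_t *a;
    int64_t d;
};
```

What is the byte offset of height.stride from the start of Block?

52

Frame: 0..1  format  (1B, 1-aligned); 1..2  pitch  (1B, 1-aligned); 2..4  -- padding (2B); 4..8  stride  (4B, 4-aligned); 8..16  depth  (8B, 8-aligned); sizeof = 16, alignof = 8
0..8  g  (8B, 8-aligned)
8..16  b  (8B, 8-aligned)
16..20  width  (4B, 4-aligned)
20..24  -- padding (4B)
24..32  h  (8B, 8-aligned)
32..40  f  (8B, 8-aligned)
40..41  c  (1B, 1-aligned)
41..48  -- padding (7B)
48..64  height  (16B, 8-aligned)
within Frame: stride at 4
48 + 4 = 52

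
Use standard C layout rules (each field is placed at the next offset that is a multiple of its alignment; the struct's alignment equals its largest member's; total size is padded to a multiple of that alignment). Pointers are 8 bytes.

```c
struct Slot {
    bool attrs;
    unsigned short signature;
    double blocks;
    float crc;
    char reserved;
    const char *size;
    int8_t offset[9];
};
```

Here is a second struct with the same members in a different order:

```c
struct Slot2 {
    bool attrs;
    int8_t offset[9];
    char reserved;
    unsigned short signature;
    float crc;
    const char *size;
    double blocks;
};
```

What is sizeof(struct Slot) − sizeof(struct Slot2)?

8

@0: attrs [1B, align 1] → 1
+1 pad (align 2)
@2: signature [2B, align 2] → 4
+4 pad (align 8)
@8: blocks [8B, align 8] → 16
@16: crc [4B, align 4] → 20
@20: reserved [1B, align 1] → 21
+3 pad (align 8)
@24: size [8B, align 8] → 32
@32: offset [9B, align 1] → 41
+7 tail pad (align 8)
size 48, align 8
— Slot2 —
@0: attrs [1B, align 1] → 1
@1: offset [9B, align 1] → 10
@10: reserved [1B, align 1] → 11
+1 pad (align 2)
@12: signature [2B, align 2] → 14
+2 pad (align 4)
@16: crc [4B, align 4] → 20
+4 pad (align 8)
@24: size [8B, align 8] → 32
@32: blocks [8B, align 8] → 40
size 40, align 8
48 − 40 = 8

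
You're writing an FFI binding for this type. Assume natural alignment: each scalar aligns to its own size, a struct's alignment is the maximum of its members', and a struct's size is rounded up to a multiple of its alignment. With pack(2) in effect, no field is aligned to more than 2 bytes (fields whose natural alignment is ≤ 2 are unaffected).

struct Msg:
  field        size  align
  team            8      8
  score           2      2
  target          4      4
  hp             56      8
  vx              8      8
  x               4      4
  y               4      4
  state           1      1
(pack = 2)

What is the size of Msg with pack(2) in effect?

team at 0 (size 8, align 2) → ends 8
score at 8 (size 2, align 2) → ends 10
target at 10 (size 4, align 2) → ends 14
hp at 14 (size 56, align 2) → ends 70
vx at 70 (size 8, align 2) → ends 78
x at 78 (size 4, align 2) → ends 82
y at 82 (size 4, align 2) → ends 86
state at 86 (size 1, align 1) → ends 87
tail pad 1 to reach multiple of 2
total 88 bytes, alignment 2

88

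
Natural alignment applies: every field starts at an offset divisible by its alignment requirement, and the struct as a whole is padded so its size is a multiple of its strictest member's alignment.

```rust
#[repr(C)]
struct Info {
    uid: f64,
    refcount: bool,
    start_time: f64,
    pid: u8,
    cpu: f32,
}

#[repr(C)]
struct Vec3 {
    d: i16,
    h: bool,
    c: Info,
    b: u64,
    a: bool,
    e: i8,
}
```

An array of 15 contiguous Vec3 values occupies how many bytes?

Info: @0: uid [8B, align 8] → 8; @8: refcount [1B, align 1] → 9; +7 pad (align 8); @16: start_time [8B, align 8] → 24; @24: pid [1B, align 1] → 25; +3 pad (align 4); @28: cpu [4B, align 4] → 32; size 32, align 8
@0: d [2B, align 2] → 2
@2: h [1B, align 1] → 3
+5 pad (align 8)
@8: c [32B, align 8] → 40
@40: b [8B, align 8] → 48
@48: a [1B, align 1] → 49
@49: e [1B, align 1] → 50
+6 tail pad (align 8)
size 56, align 8
array of 15: 15 × 56 = 840

840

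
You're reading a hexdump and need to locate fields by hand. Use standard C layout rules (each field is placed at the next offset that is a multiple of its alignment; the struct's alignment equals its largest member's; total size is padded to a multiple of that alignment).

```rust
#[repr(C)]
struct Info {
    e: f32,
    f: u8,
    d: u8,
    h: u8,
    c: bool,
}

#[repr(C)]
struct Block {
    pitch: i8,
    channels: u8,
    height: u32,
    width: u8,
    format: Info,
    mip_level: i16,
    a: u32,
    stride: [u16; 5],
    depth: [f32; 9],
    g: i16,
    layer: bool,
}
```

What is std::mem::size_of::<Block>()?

Info: e at 0 (size 4, align 4) → ends 4; f at 4 (size 1, align 1) → ends 5; d at 5 (size 1, align 1) → ends 6; h at 6 (size 1, align 1) → ends 7; c at 7 (size 1, align 1) → ends 8; total 8 bytes, alignment 4
pitch at 0 (size 1, align 1) → ends 1
channels at 1 (size 1, align 1) → ends 2
pad 2 to align 4 for height
height at 4 (size 4, align 4) → ends 8
width at 8 (size 1, align 1) → ends 9
pad 3 to align 4 for format
format at 12 (size 8, align 4) → ends 20
mip_level at 20 (size 2, align 2) → ends 22
pad 2 to align 4 for a
a at 24 (size 4, align 4) → ends 28
stride at 28 (size 10, align 2) → ends 38
pad 2 to align 4 for depth
depth at 40 (size 36, align 4) → ends 76
g at 76 (size 2, align 2) → ends 78
layer at 78 (size 1, align 1) → ends 79
tail pad 1 to reach multiple of 4
total 80 bytes, alignment 4

80 bytes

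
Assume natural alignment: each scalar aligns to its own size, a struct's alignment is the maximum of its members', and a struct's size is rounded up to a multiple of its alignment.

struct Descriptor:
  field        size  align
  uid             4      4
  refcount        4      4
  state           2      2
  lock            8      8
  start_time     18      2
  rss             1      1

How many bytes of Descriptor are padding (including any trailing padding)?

0..4  uid  (4B, 4-aligned)
4..8  refcount  (4B, 4-aligned)
8..10  state  (2B, 2-aligned)
10..16  -- padding (6B)
16..24  lock  (8B, 8-aligned)
24..42  start_time  (18B, 2-aligned)
42..43  rss  (1B, 1-aligned)
43..48  -- tail padding (5B)
sizeof = 48, alignof = 8
data bytes 37, size 48 → padding 11

11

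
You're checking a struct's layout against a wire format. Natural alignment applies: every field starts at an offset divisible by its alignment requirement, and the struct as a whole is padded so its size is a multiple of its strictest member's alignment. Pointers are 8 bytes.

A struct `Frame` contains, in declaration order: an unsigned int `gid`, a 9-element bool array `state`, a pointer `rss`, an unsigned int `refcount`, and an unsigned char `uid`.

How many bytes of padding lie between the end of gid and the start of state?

0

0..4  gid  (4B, 4-aligned)
4..13  state  (9B, 1-aligned)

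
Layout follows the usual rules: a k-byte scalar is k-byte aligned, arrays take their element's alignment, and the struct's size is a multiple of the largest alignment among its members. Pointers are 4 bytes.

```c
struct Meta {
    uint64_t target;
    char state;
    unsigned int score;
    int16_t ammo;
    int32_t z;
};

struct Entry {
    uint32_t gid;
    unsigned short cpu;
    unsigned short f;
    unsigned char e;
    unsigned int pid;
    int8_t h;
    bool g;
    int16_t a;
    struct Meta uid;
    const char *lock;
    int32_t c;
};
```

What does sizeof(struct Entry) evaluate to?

56

Meta: target at 0 (size 8, align 8) → ends 8; state at 8 (size 1, align 1) → ends 9; pad 3 to align 4 for score; score at 12 (size 4, align 4) → ends 16; ammo at 16 (size 2, align 2) → ends 18; pad 2 to align 4 for z; z at 20 (size 4, align 4) → ends 24; total 24 bytes, alignment 8
gid at 0 (size 4, align 4) → ends 4
cpu at 4 (size 2, align 2) → ends 6
f at 6 (size 2, align 2) → ends 8
e at 8 (size 1, align 1) → ends 9
pad 3 to align 4 for pid
pid at 12 (size 4, align 4) → ends 16
h at 16 (size 1, align 1) → ends 17
g at 17 (size 1, align 1) → ends 18
a at 18 (size 2, align 2) → ends 20
pad 4 to align 8 for uid
uid at 24 (size 24, align 8) → ends 48
lock at 48 (size 4, align 4) → ends 52
c at 52 (size 4, align 4) → ends 56
total 56 bytes, alignment 8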